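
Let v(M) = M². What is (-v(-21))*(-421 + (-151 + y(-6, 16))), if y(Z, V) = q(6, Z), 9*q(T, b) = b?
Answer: 252546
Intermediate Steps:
q(T, b) = b/9
y(Z, V) = Z/9
(-v(-21))*(-421 + (-151 + y(-6, 16))) = (-1*(-21)²)*(-421 + (-151 + (⅑)*(-6))) = (-1*441)*(-421 + (-151 - ⅔)) = -441*(-421 - 455/3) = -441*(-1718/3) = 252546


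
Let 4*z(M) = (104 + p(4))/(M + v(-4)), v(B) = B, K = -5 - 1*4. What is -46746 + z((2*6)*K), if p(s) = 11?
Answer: -20942323/448 ≈ -46746.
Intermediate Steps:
K = -9 (K = -5 - 4 = -9)
z(M) = 115/(4*(-4 + M)) (z(M) = ((104 + 11)/(M - 4))/4 = (115/(-4 + M))/4 = 115/(4*(-4 + M)))
-46746 + z((2*6)*K) = -46746 + 115/(4*(-4 + (2*6)*(-9))) = -46746 + 115/(4*(-4 + 12*(-9))) = -46746 + 115/(4*(-4 - 108)) = -46746 + (115/4)/(-112) = -46746 + (115/4)*(-1/112) = -46746 - 115/448 = -20942323/448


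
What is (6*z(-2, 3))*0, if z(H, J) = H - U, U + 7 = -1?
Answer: 0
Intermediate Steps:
U = -8 (U = -7 - 1 = -8)
z(H, J) = 8 + H (z(H, J) = H - 1*(-8) = H + 8 = 8 + H)
(6*z(-2, 3))*0 = (6*(8 - 2))*0 = (6*6)*0 = 36*0 = 0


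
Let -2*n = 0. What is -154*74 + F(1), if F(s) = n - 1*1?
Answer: -11397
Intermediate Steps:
n = 0 (n = -½*0 = 0)
F(s) = -1 (F(s) = 0 - 1*1 = 0 - 1 = -1)
-154*74 + F(1) = -154*74 - 1 = -11396 - 1 = -11397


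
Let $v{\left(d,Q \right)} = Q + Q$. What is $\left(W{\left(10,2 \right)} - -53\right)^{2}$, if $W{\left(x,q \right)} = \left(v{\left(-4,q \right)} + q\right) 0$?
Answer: $2809$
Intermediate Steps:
$v{\left(d,Q \right)} = 2 Q$
$W{\left(x,q \right)} = 0$ ($W{\left(x,q \right)} = \left(2 q + q\right) 0 = 3 q 0 = 0$)
$\left(W{\left(10,2 \right)} - -53\right)^{2} = \left(0 - -53\right)^{2} = \left(0 + 53\right)^{2} = 53^{2} = 2809$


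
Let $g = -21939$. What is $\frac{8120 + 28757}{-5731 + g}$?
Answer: $- \frac{36877}{27670} \approx -1.3327$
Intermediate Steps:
$\frac{8120 + 28757}{-5731 + g} = \frac{8120 + 28757}{-5731 - 21939} = \frac{36877}{-27670} = 36877 \left(- \frac{1}{27670}\right) = - \frac{36877}{27670}$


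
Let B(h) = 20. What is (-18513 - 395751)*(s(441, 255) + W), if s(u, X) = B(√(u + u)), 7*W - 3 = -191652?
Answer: 79335284376/7 ≈ 1.1334e+10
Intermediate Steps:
W = -191649/7 (W = 3/7 + (⅐)*(-191652) = 3/7 - 191652/7 = -191649/7 ≈ -27378.)
s(u, X) = 20
(-18513 - 395751)*(s(441, 255) + W) = (-18513 - 395751)*(20 - 191649/7) = -414264*(-191509/7) = 79335284376/7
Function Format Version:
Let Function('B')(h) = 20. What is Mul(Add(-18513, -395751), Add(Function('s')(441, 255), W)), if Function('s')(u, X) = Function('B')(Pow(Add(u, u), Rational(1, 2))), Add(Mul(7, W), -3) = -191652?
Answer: Rational(79335284376, 7) ≈ 1.1334e+10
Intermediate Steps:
W = Rational(-191649, 7) (W = Add(Rational(3, 7), Mul(Rational(1, 7), -191652)) = Add(Rational(3, 7), Rational(-191652, 7)) = Rational(-191649, 7) ≈ -27378.)
Function('s')(u, X) = 20
Mul(Add(-18513, -395751), Add(Function('s')(441, 255), W)) = Mul(Add(-18513, -395751), Add(20, Rational(-191649, 7))) = Mul(-414264, Rational(-191509, 7)) = Rational(79335284376, 7)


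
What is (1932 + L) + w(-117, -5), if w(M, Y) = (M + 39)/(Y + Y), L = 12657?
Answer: 72984/5 ≈ 14597.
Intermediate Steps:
w(M, Y) = (39 + M)/(2*Y) (w(M, Y) = (39 + M)/((2*Y)) = (39 + M)*(1/(2*Y)) = (39 + M)/(2*Y))
(1932 + L) + w(-117, -5) = (1932 + 12657) + (½)*(39 - 117)/(-5) = 14589 + (½)*(-⅕)*(-78) = 14589 + 39/5 = 72984/5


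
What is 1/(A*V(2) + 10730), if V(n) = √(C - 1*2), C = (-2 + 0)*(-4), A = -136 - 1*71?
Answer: 5365/57437903 + 207*√6/114875806 ≈ 9.7819e-5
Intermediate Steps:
A = -207 (A = -136 - 71 = -207)
C = 8 (C = -2*(-4) = 8)
V(n) = √6 (V(n) = √(8 - 1*2) = √(8 - 2) = √6)
1/(A*V(2) + 10730) = 1/(-207*√6 + 10730) = 1/(10730 - 207*√6)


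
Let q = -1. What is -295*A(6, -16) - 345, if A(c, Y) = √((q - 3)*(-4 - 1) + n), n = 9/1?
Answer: -345 - 295*√29 ≈ -1933.6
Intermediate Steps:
n = 9 (n = 9*1 = 9)
A(c, Y) = √29 (A(c, Y) = √((-1 - 3)*(-4 - 1) + 9) = √(-4*(-5) + 9) = √(20 + 9) = √29)
-295*A(6, -16) - 345 = -295*√29 - 345 = -345 - 295*√29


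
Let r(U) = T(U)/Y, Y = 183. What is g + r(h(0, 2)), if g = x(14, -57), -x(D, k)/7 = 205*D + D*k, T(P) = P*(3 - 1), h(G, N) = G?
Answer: -14504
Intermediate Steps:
T(P) = 2*P (T(P) = P*2 = 2*P)
r(U) = 2*U/183 (r(U) = (2*U)/183 = (2*U)*(1/183) = 2*U/183)
x(D, k) = -1435*D - 7*D*k (x(D, k) = -7*(205*D + D*k) = -1435*D - 7*D*k)
g = -14504 (g = -7*14*(205 - 57) = -7*14*148 = -14504)
g + r(h(0, 2)) = -14504 + (2/183)*0 = -14504 + 0 = -14504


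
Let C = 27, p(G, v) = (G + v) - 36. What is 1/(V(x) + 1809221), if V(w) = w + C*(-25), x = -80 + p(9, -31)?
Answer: 1/1808408 ≈ 5.5297e-7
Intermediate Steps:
p(G, v) = -36 + G + v
x = -138 (x = -80 + (-36 + 9 - 31) = -80 - 58 = -138)
V(w) = -675 + w (V(w) = w + 27*(-25) = w - 675 = -675 + w)
1/(V(x) + 1809221) = 1/((-675 - 138) + 1809221) = 1/(-813 + 1809221) = 1/1808408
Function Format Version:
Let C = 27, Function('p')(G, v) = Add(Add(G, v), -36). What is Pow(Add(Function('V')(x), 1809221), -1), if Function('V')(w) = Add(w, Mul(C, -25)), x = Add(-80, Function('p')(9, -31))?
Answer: Rational(1, 1808408) ≈ 5.5297e-7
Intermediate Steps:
Function('p')(G, v) = Add(-36, G, v)
x = -138 (x = Add(-80, Add(-36, 9, -31)) = Add(-80, -58) = -138)
Function('V')(w) = Add(-675, w) (Function('V')(w) = Add(w, Mul(27, -25)) = Add(w, -675) = Add(-675, w))
Pow(Add(Function('V')(x), 1809221), -1) = Pow(Add(Add(-675, -138), 1809221), -1) = Pow(Add(-813, 1809221), -1) = Pow(1808408, -1) = Rational(1, 1808408)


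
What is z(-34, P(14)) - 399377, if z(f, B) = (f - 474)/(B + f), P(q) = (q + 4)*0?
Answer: -6789155/17 ≈ -3.9936e+5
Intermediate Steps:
P(q) = 0 (P(q) = (4 + q)*0 = 0)
z(f, B) = (-474 + f)/(B + f)
z(-34, P(14)) - 399377 = (-474 - 34)/(0 - 34) - 399377 = -508/(-34) - 399377 = -1/34*(-508) - 399377 = 254/17 - 399377 = -6789155/17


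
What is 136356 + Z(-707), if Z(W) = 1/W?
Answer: 96403691/707 ≈ 1.3636e+5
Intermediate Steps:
136356 + Z(-707) = 136356 + 1/(-707) = 136356 - 1/707 = 96403691/707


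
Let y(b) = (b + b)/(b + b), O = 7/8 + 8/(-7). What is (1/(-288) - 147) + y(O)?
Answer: -42049/288 ≈ -146.00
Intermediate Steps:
O = -15/56 (O = 7*(⅛) + 8*(-⅐) = 7/8 - 8/7 = -15/56 ≈ -0.26786)
y(b) = 1 (y(b) = (2*b)/((2*b)) = (2*b)*(1/(2*b)) = 1)
(1/(-288) - 147) + y(O) = (1/(-288) - 147) + 1 = (-1/288 - 147) + 1 = -42337/288 + 1 = -42049/288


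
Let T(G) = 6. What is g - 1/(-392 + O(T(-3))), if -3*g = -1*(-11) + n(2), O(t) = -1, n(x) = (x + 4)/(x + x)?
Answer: -1091/262 ≈ -4.1641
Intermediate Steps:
n(x) = (4 + x)/(2*x) (n(x) = (4 + x)/((2*x)) = (4 + x)*(1/(2*x)) = (4 + x)/(2*x))
g = -25/6 (g = -(-1*(-11) + (1/2)*(4 + 2)/2)/3 = -(11 + (1/2)*(1/2)*6)/3 = -(11 + 3/2)/3 = -1/3*25/2 = -25/6 ≈ -4.1667)
g - 1/(-392 + O(T(-3))) = -25/6 - 1/(-392 - 1) = -25/6 - 1/(-393) = -25/6 - 1*(-1/393) = -25/6 + 1/393 = -1091/262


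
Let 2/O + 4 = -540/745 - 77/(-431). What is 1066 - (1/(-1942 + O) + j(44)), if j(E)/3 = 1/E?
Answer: 6649360593781/6238070080 ≈ 1065.9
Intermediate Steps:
O = -128438/291951 (O = 2/(-4 + (-540/745 - 77/(-431))) = 2/(-4 + (-540*1/745 - 77*(-1/431))) = 2/(-4 + (-108/149 + 77/431)) = 2/(-4 - 35075/64219) = 2/(-291951/64219) = 2*(-64219/291951) = -128438/291951 ≈ -0.43993)
j(E) = 3/E
1066 - (1/(-1942 + O) + j(44)) = 1066 - (1/(-1942 - 128438/291951) + 3/44) = 1066 - (1/(-567097280/291951) + 3*(1/44)) = 1066 - (-291951/567097280 + 3/44) = 1066 - 1*422111499/6238070080 = 1066 - 422111499/6238070080 = 6649360593781/6238070080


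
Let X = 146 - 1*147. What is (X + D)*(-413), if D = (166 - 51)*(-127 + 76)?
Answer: 2422658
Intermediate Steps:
D = -5865 (D = 115*(-51) = -5865)
X = -1 (X = 146 - 147 = -1)
(X + D)*(-413) = (-1 - 5865)*(-413) = -5866*(-413) = 2422658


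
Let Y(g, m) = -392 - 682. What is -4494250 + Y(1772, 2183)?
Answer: -4495324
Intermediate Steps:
Y(g, m) = -1074
-4494250 + Y(1772, 2183) = -4494250 - 1074 = -4495324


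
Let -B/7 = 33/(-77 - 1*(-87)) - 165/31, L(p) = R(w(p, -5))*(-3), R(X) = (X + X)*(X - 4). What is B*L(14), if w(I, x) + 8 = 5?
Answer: -276507/155 ≈ -1783.9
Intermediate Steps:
w(I, x) = -3 (w(I, x) = -8 + 5 = -3)
R(X) = 2*X*(-4 + X) (R(X) = (2*X)*(-4 + X) = 2*X*(-4 + X))
L(p) = -126 (L(p) = (2*(-3)*(-4 - 3))*(-3) = (2*(-3)*(-7))*(-3) = 42*(-3) = -126)
B = 4389/310 (B = -7*(33/(-77 - 1*(-87)) - 165/31) = -7*(33/(-77 + 87) - 165*1/31) = -7*(33/10 - 165/31) = -7*(-627/310) = 4389/310 ≈ 14.158)
B*L(14) = (4389/310)*(-126) = -276507/155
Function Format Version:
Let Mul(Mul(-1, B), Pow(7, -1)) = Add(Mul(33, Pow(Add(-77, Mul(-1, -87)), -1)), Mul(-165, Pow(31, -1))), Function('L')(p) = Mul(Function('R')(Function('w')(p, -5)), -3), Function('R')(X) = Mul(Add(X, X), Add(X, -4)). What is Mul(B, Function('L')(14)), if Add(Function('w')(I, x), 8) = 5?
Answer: Rational(-276507, 155) ≈ -1783.9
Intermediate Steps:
Function('w')(I, x) = -3 (Function('w')(I, x) = Add(-8, 5) = -3)
Function('R')(X) = Mul(2, X, Add(-4, X)) (Function('R')(X) = Mul(Mul(2, X), Add(-4, X)) = Mul(2, X, Add(-4, X)))
Function('L')(p) = -126 (Function('L')(p) = Mul(Mul(2, -3, Add(-4, -3)), -3) = Mul(Mul(2, -3, -7), -3) = Mul(42, -3) = -126)
B = Rational(4389, 310) (B = Mul(-7, Add(Mul(33, Pow(Add(-77, Mul(-1, -87)), -1)), Mul(-165, Pow(31, -1)))) = Mul(-7, Add(Mul(33, Pow(Add(-77, 87), -1)), Mul(-165, Rational(1, 31)))) = Mul(-7, Add(Mul(33, Pow(10, -1)), Rational(-165, 31))) = Mul(-7, Add(Mul(33, Rational(1, 10)), Rational(-165, 31))) = Mul(-7, Add(Rational(33, 10), Rational(-165, 31))) = Mul(-7, Rational(-627, 310)) = Rational(4389, 310) ≈ 14.158)
Mul(B, Function('L')(14)) = Mul(Rational(4389, 310), -126) = Rational(-276507, 155)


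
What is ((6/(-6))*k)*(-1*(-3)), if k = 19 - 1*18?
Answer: -3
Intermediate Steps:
k = 1 (k = 19 - 18 = 1)
((6/(-6))*k)*(-1*(-3)) = ((6/(-6))*1)*(-1*(-3)) = ((6*(-1/6))*1)*3 = -1*1*3 = -1*3 = -3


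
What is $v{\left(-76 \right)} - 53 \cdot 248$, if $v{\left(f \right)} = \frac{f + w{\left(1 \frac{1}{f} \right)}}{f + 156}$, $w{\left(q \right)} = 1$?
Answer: $- \frac{210319}{16} \approx -13145.0$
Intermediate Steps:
$v{\left(f \right)} = \frac{1 + f}{156 + f}$ ($v{\left(f \right)} = \frac{f + 1}{f + 156} = \frac{1 + f}{156 + f}$)
$v{\left(-76 \right)} - 53 \cdot 248 = \frac{1 - 76}{156 - 76} - 53 \cdot 248 = \frac{1}{80} \left(-75\right) - 13144 = - \frac{15}{16} - 13144 = - \frac{210319}{16}$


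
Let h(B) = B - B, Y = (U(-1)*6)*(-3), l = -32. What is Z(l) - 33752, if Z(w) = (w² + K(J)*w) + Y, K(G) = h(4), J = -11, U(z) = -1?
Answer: -32710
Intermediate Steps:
Y = 18 (Y = -1*6*(-3) = -6*(-3) = 18)
h(B) = 0
K(G) = 0
Z(w) = 18 + w² (Z(w) = (w² + 0*w) + 18 = (w² + 0) + 18 = w² + 18 = 18 + w²)
Z(l) - 33752 = (18 + (-32)²) - 33752 = (18 + 1024) - 33752 = 1042 - 33752 = -32710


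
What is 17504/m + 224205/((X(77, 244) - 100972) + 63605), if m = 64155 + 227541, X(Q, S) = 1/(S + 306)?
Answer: -2225631022444/374680759119 ≈ -5.9401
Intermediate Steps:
X(Q, S) = 1/(306 + S)
m = 291696
17504/m + 224205/((X(77, 244) - 100972) + 63605) = 17504/291696 + 224205/((1/(306 + 244) - 100972) + 63605) = 17504*(1/291696) + 224205/((1/550 - 100972) + 63605) = 1094/18231 + 224205/((1/550 - 100972) + 63605) = 1094/18231 + 224205/(-55534599/550 + 63605) = 1094/18231 + 224205/(-20551849/550) = 1094/18231 + 224205*(-550/20551849) = 1094/18231 - 123312750/20551849 = -2225631022444/374680759119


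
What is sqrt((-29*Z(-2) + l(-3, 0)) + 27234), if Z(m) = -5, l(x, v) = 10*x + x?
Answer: 11*sqrt(226) ≈ 165.37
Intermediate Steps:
l(x, v) = 11*x
sqrt((-29*Z(-2) + l(-3, 0)) + 27234) = sqrt((-29*(-5) + 11*(-3)) + 27234) = sqrt((145 - 33) + 27234) = sqrt(112 + 27234) = sqrt(27346) = 11*sqrt(226)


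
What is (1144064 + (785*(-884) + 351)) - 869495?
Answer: -419020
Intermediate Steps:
(1144064 + (785*(-884) + 351)) - 869495 = (1144064 + (-693940 + 351)) - 869495 = (1144064 - 693589) - 869495 = 450475 - 869495 = -419020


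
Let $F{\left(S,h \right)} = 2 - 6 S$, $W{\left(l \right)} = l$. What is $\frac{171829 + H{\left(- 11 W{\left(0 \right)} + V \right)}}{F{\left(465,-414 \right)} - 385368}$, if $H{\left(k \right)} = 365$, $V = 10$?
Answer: $- \frac{86097}{194078} \approx -0.44362$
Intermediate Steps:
$\frac{171829 + H{\left(- 11 W{\left(0 \right)} + V \right)}}{F{\left(465,-414 \right)} - 385368} = \frac{171829 + 365}{\left(2 - 2790\right) - 385368} = \frac{172194}{\left(2 - 2790\right) - 385368} = \frac{172194}{-2788 - 385368} = \frac{172194}{-388156} = 172194 \left(- \frac{1}{388156}\right) = - \frac{86097}{194078}$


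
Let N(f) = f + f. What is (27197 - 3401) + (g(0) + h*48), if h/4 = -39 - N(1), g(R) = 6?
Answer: 15930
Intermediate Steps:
N(f) = 2*f
h = -164 (h = 4*(-39 - 2) = 4*(-41) = -164)
(27197 - 3401) + (g(0) + h*48) = (27197 - 3401) + (6 - 164*48) = 23796 + (6 - 7872) = 23796 - 7866 = 15930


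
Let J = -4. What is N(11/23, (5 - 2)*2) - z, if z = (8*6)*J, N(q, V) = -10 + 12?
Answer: 194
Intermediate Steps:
N(q, V) = 2
z = -192 (z = (8*6)*(-4) = 48*(-4) = -192)
N(11/23, (5 - 2)*2) - z = 2 - 1*(-192) = 2 + 192 = 194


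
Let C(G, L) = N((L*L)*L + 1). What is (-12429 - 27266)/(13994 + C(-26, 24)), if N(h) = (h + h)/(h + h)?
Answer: -7939/2799 ≈ -2.8364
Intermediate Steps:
N(h) = 1 (N(h) = (2*h)/((2*h)) = (2*h)*(1/(2*h)) = 1)
C(G, L) = 1
(-12429 - 27266)/(13994 + C(-26, 24)) = (-12429 - 27266)/(13994 + 1) = -39695/13995 = -39695*1/13995 = -7939/2799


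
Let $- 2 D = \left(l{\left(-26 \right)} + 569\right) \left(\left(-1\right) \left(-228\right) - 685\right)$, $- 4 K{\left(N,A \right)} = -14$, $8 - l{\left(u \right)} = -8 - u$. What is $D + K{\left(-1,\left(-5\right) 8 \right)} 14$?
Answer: $\frac{255561}{2} \approx 1.2778 \cdot 10^{5}$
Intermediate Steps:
$l{\left(u \right)} = 16 + u$ ($l{\left(u \right)} = 8 - \left(-8 - u\right) = 8 + \left(8 + u\right) = 16 + u$)
$K{\left(N,A \right)} = \frac{7}{2}$ ($K{\left(N,A \right)} = \left(- \frac{1}{4}\right) \left(-14\right) = \frac{7}{2}$)
$D = \frac{255463}{2}$ ($D = - \frac{\left(\left(16 - 26\right) + 569\right) \left(\left(-1\right) \left(-228\right) - 685\right)}{2} = - \frac{\left(-10 + 569\right) \left(228 - 685\right)}{2} = - \frac{559 \left(-457\right)}{2} = \left(- \frac{1}{2}\right) \left(-255463\right) = \frac{255463}{2} \approx 1.2773 \cdot 10^{5}$)
$D + K{\left(-1,\left(-5\right) 8 \right)} 14 = \frac{255463}{2} + \frac{7}{2} \cdot 14 = \frac{255463}{2} + 49 = \frac{255561}{2}$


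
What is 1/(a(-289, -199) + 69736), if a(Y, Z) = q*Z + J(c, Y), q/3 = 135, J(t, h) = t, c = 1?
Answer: -1/10858 ≈ -9.2098e-5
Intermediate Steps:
q = 405 (q = 3*135 = 405)
a(Y, Z) = 1 + 405*Z (a(Y, Z) = 405*Z + 1 = 1 + 405*Z)
1/(a(-289, -199) + 69736) = 1/((1 + 405*(-199)) + 69736) = 1/((1 - 80595) + 69736) = 1/(-80594 + 69736) = 1/(-10858) = -1/10858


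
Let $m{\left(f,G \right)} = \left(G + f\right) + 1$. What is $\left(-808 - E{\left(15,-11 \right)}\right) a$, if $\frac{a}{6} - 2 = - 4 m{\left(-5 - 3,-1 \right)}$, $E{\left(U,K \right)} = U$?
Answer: $-167892$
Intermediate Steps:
$m{\left(f,G \right)} = 1 + G + f$
$a = 204$ ($a = 12 + 6 \left(- 4 \left(1 - 1 - 8\right)\right) = 12 + 6 \left(\left(-4\right) \left(-8\right)\right) = 12 + 6 \cdot 32 = 12 + 192 = 204$)
$\left(-808 - E{\left(15,-11 \right)}\right) a = \left(-808 - 15\right) 204 = \left(-823\right) 204 = -167892$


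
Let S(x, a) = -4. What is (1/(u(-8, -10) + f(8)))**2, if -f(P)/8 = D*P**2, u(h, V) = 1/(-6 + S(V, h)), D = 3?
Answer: 100/235960321 ≈ 4.2380e-7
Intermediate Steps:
u(h, V) = -1/10 (u(h, V) = 1/(-6 - 4) = 1/(-10) = -1/10)
f(P) = -24*P**2
(1/(u(-8, -10) + f(8)))**2 = (1/(-1/10 - 24*8**2))**2 = (1/(-1/10 - 24*64))**2 = (1/(-1/10 - 1536))**2 = (1/(-15361/10))**2 = (-10/15361)**2 = 100/235960321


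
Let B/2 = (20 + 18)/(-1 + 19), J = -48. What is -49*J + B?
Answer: 21206/9 ≈ 2356.2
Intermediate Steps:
B = 38/9 (B = 2*((20 + 18)/(-1 + 19)) = 2*(38/18) = 2*(38*(1/18)) = 2*(19/9) = 38/9 ≈ 4.2222)
-49*J + B = -49*(-48) + 38/9 = 2352 + 38/9 = 21206/9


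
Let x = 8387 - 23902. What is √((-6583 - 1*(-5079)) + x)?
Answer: 3*I*√1891 ≈ 130.46*I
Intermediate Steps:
x = -15515
√((-6583 - 1*(-5079)) + x) = √((-6583 - 1*(-5079)) - 15515) = √((-6583 + 5079) - 15515) = √(-1504 - 15515) = √(-17019) = 3*I*√1891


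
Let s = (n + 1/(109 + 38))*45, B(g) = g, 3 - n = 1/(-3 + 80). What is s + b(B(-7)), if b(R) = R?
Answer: 68842/539 ≈ 127.72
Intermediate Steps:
n = 230/77 (n = 3 - 1/(-3 + 80) = 3 - 1/77 = 230/77 ≈ 2.9870)
s = 72615/539 (s = (230/77 + 1/(109 + 38))*45 = (230/77 + 1/147)*45 = (4841/1617)*45 = 72615/539 ≈ 134.72)
s + b(B(-7)) = 72615/539 - 7 = 68842/539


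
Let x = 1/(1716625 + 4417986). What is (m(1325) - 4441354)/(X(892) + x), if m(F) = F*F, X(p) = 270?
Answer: -16475902666419/1656344971 ≈ -9947.1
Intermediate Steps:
m(F) = F**2
x = 1/6134611 ≈ 1.6301e-7
(m(1325) - 4441354)/(X(892) + x) = (1325**2 - 4441354)/(270 + 1/6134611) = (1755625 - 4441354)/(1656344971/6134611) = -2685729*6134611/1656344971 = -16475902666419/1656344971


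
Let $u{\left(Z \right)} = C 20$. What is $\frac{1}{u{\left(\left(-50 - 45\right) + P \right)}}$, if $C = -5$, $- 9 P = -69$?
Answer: $- \frac{1}{100} \approx -0.01$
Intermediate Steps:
$P = \frac{23}{3}$ ($P = \left(- \frac{1}{9}\right) \left(-69\right) = \frac{23}{3} \approx 7.6667$)
$u{\left(Z \right)} = -100$ ($u{\left(Z \right)} = \left(-5\right) 20 = -100$)
$\frac{1}{u{\left(\left(-50 - 45\right) + P \right)}} = \frac{1}{-100} = - \frac{1}{100}$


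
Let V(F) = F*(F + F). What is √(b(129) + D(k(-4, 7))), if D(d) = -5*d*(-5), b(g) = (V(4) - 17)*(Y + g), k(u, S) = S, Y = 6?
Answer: 10*√22 ≈ 46.904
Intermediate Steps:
V(F) = 2*F² (V(F) = F*(2*F) = 2*F²)
b(g) = 90 + 15*g (b(g) = (2*4² - 17)*(6 + g) = (2*16 - 17)*(6 + g) = (32 - 17)*(6 + g) = 15*(6 + g) = 90 + 15*g)
D(d) = 25*d
√(b(129) + D(k(-4, 7))) = √((90 + 15*129) + 25*7) = √((90 + 1935) + 175) = √(2025 + 175) = √2200 = 10*√22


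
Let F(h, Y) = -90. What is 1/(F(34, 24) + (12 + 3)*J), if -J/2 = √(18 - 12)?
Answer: -1/30 + √6/90 ≈ -0.0061168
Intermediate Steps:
J = -2*√6 (J = -2*√(18 - 12) = -2*√6 ≈ -4.8990)
1/(F(34, 24) + (12 + 3)*J) = 1/(-90 + (12 + 3)*(-2*√6)) = 1/(-90 + 15*(-2*√6)) = 1/(-90 - 30*√6)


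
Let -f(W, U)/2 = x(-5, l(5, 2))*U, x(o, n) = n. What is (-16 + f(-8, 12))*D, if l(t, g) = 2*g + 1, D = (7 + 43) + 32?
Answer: -11152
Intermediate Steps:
D = 82 (D = 50 + 32 = 82)
l(t, g) = 1 + 2*g
f(W, U) = -10*U (f(W, U) = -2*(1 + 2*2)*U = -2*(1 + 4)*U = -10*U)
(-16 + f(-8, 12))*D = (-16 - 10*12)*82 = (-16 - 120)*82 = -136*82 = -11152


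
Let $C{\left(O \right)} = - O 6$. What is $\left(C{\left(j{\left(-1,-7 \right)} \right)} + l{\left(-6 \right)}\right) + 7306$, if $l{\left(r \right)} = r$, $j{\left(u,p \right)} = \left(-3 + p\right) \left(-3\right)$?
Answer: $7120$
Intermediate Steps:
$j{\left(u,p \right)} = 9 - 3 p$
$C{\left(O \right)} = - 6 O$
$\left(C{\left(j{\left(-1,-7 \right)} \right)} + l{\left(-6 \right)}\right) + 7306 = \left(- 6 \left(9 - -21\right) - 6\right) + 7306 = \left(- 6 \left(9 + 21\right) - 6\right) + 7306 = \left(\left(-6\right) 30 - 6\right) + 7306 = \left(-180 - 6\right) + 7306 = -186 + 7306 = 7120$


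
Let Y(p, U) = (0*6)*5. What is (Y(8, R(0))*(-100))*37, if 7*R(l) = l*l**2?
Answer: 0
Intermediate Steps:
R(l) = l**3/7 (R(l) = (l*l**2)/7 = l**3/7)
Y(p, U) = 0 (Y(p, U) = 0*5 = 0)
(Y(8, R(0))*(-100))*37 = (0*(-100))*37 = 0*37 = 0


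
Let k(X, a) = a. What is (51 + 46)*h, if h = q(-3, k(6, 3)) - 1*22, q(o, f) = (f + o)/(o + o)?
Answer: -2134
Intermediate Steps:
q(o, f) = (f + o)/(2*o) (q(o, f) = (f + o)/((2*o)) = (f + o)*(1/(2*o)) = (f + o)/(2*o))
h = -22 (h = (½)*(3 - 3)/(-3) - 1*22 = (½)*(-⅓)*0 - 22 = 0 - 22 = -22)
(51 + 46)*h = (51 + 46)*(-22) = 97*(-22) = -2134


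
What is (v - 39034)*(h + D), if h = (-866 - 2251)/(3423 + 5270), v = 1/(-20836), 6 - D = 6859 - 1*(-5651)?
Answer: 88407376976033325/181127348 ≈ 4.8810e+8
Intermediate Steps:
D = -12504 (D = 6 - (6859 - 1*(-5651)) = 6 - (6859 + 5651) = 6 - 1*12510 = 6 - 12510 = -12504)
v = -1/20836 ≈ -4.7994e-5
h = -3117/8693 ≈ -0.35856
(v - 39034)*(h + D) = (-1/20836 - 39034)*(-3117/8693 - 12504) = -813312425/20836*(-108700389/8693) = 88407376976033325/181127348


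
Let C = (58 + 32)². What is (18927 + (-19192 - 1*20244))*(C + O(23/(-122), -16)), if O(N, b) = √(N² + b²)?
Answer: -166122900 - 20509*√3810833/122 ≈ -1.6645e+8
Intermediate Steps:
C = 8100 (C = 90² = 8100)
(18927 + (-19192 - 1*20244))*(C + O(23/(-122), -16)) = (18927 + (-19192 - 1*20244))*(8100 + √((23/(-122))² + (-16)²)) = (18927 + (-19192 - 20244))*(8100 + √((23*(-1/122))² + 256)) = (18927 - 39436)*(8100 + √((-23/122)² + 256)) = -20509*(8100 + √(529/14884 + 256)) = -20509*(8100 + √(3810833/14884)) = -20509*(8100 + √3810833/122) = -166122900 - 20509*√3810833/122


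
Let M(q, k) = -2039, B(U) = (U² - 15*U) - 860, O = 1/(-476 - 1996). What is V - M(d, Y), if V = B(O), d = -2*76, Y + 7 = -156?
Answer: 7204651417/6110784 ≈ 1179.0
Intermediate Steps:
O = -1/2472 (O = 1/(-2472) = -1/2472 ≈ -0.00040453)
B(U) = -860 + U² - 15*U
Y = -163 (Y = -7 - 156 = -163)
d = -152
V = -5255237159/6110784 (V = -860 + (-1/2472)² - 15*(-1/2472) = -860 + 1/6110784 + 5/824 = -5255237159/6110784 ≈ -859.99)
V - M(d, Y) = -5255237159/6110784 - 1*(-2039) = -5255237159/6110784 + 2039 = 7204651417/6110784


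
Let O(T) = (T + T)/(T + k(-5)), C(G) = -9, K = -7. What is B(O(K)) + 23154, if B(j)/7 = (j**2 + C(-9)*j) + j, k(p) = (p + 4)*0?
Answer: 23070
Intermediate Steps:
k(p) = 0 (k(p) = (4 + p)*0 = 0)
O(T) = 2 (O(T) = (T + T)/(T + 0) = (2*T)/T = 2)
B(j) = -56*j + 7*j**2 (B(j) = 7*((j**2 - 9*j) + j) = 7*(j**2 - 8*j) = -56*j + 7*j**2)
B(O(K)) + 23154 = 7*2*(-8 + 2) + 23154 = 7*2*(-6) + 23154 = -84 + 23154 = 23070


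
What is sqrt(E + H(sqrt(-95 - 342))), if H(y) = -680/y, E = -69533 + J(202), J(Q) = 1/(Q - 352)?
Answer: sqrt(-11950783875114 + 267444000*I*sqrt(437))/13110 ≈ 0.06168 + 263.69*I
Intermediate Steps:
J(Q) = 1/(-352 + Q)
E = -10429951/150 (E = -69533 + 1/(-352 + 202) = -69533 + 1/(-150) = -69533 - 1/150 = -10429951/150 ≈ -69533.)
sqrt(E + H(sqrt(-95 - 342))) = sqrt(-10429951/150 - 680/sqrt(-95 - 342)) = sqrt(-10429951/150 - 680*(-I*sqrt(437)/437)) = sqrt(-10429951/150 - (-680)*I*sqrt(437)/437) = sqrt(-10429951/150 + 680*I*sqrt(437)/437)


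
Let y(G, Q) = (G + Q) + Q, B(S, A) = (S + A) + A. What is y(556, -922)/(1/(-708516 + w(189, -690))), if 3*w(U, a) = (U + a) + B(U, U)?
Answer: 912540272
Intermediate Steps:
B(S, A) = S + 2*A (B(S, A) = (A + S) + A = S + 2*A)
w(U, a) = a/3 + 4*U/3 (w(U, a) = ((U + a) + (U + 2*U))/3 = ((U + a) + 3*U)/3 = (a + 4*U)/3 = a/3 + 4*U/3)
y(G, Q) = G + 2*Q
y(556, -922)/(1/(-708516 + w(189, -690))) = (556 + 2*(-922))/(1/(-708516 + ((⅓)*(-690) + (4/3)*189))) = (556 - 1844)/(1/(-708516 + (-230 + 252))) = -1288/(1/(-708516 + 22)) = -1288/(1/(-708494)) = -1288/(-1/708494) = -1288*(-708494) = 912540272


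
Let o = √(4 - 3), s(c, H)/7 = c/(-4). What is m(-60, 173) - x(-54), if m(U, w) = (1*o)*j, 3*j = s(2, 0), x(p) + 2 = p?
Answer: 329/6 ≈ 54.833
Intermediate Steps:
s(c, H) = -7*c/4 (s(c, H) = 7*(c/(-4)) = 7*(c*(-¼)) = 7*(-c/4) = -7*c/4)
x(p) = -2 + p
j = -7/6 (j = (-7/4*2)/3 = (⅓)*(-7/2) = -7/6 ≈ -1.1667)
o = 1 (o = √1 = 1)
m(U, w) = -7/6 (m(U, w) = (1*1)*(-7/6) = 1*(-7/6) = -7/6)
m(-60, 173) - x(-54) = -7/6 - (-2 - 54) = -7/6 - 1*(-56) = -7/6 + 56 = 329/6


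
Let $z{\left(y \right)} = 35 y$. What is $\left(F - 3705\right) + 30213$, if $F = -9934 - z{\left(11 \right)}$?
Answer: $16189$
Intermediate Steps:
$F = -10319$ ($F = -9934 - 35 \cdot 11 = -9934 - 385 = -10319$)
$\left(F - 3705\right) + 30213 = \left(-10319 - 3705\right) + 30213 = -14024 + 30213 = 16189$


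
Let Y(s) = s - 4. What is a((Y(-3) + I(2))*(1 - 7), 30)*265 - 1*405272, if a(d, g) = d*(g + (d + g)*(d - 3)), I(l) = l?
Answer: 12712228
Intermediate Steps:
Y(s) = -4 + s
a(d, g) = d*(g + (-3 + d)*(d + g)) (a(d, g) = d*(g + (d + g)*(-3 + d)) = d*(g + (-3 + d)*(d + g)))
a((Y(-3) + I(2))*(1 - 7), 30)*265 - 1*405272 = ((((-4 - 3) + 2)*(1 - 7))*((((-4 - 3) + 2)*(1 - 7))**2 - 3*((-4 - 3) + 2)*(1 - 7) - 2*30 + (((-4 - 3) + 2)*(1 - 7))*30))*265 - 1*405272 = (((-7 + 2)*(-6))*(((-7 + 2)*(-6))**2 - 3*(-7 + 2)*(-6) - 60 + ((-7 + 2)*(-6))*30))*265 - 405272 = ((-5*(-6))*((-5*(-6))**2 - (-15)*(-6) - 60 - 5*(-6)*30))*265 - 405272 = (30*(30**2 - 3*30 - 60 + 30*30))*265 - 405272 = (30*(900 - 90 - 60 + 900))*265 - 405272 = (30*1650)*265 - 405272 = 49500*265 - 405272 = 13117500 - 405272 = 12712228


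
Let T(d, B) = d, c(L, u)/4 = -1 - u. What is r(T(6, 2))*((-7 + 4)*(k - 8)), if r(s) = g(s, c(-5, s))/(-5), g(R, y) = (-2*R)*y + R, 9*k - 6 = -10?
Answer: -8664/5 ≈ -1732.8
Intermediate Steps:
k = -4/9 (k = 2/3 + (1/9)*(-10) = 2/3 - 10/9 = -4/9 ≈ -0.44444)
c(L, u) = -4 - 4*u (c(L, u) = 4*(-1 - u) = -4 - 4*u)
g(R, y) = R - 2*R*y (g(R, y) = -2*R*y + R = R - 2*R*y)
r(s) = -s*(9 + 8*s)/5 (r(s) = (s*(1 - 2*(-4 - 4*s)))/(-5) = (s*(1 + (8 + 8*s)))*(-1/5) = (s*(9 + 8*s))*(-1/5) = -s*(9 + 8*s)/5)
r(T(6, 2))*((-7 + 4)*(k - 8)) = ((1/5)*6*(-9 - 8*6))*((-7 + 4)*(-4/9 - 8)) = ((1/5)*6*(-9 - 48))*(-3*(-76/9)) = ((1/5)*6*(-57))*(76/3) = -342/5*76/3 = -8664/5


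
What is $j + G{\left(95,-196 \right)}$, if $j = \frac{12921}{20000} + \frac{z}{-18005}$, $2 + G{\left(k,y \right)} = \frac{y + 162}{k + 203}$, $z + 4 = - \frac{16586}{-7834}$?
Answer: $- \frac{61702261303207}{42033248660000} \approx -1.4679$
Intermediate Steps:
$z = - \frac{7375}{3917}$ ($z = -4 - \frac{16586}{-7834} = -4 - - \frac{8293}{3917} = -4 + \frac{8293}{3917} = - \frac{7375}{3917} \approx -1.8828$)
$G{\left(k,y \right)} = -2 + \frac{162 + y}{203 + k}$ ($G{\left(k,y \right)} = -2 + \frac{y + 162}{k + 203} = -2 + \frac{162 + y}{203 + k}$)
$j = \frac{182281716757}{282102340000}$ ($j = \frac{12921}{20000} - \frac{7375}{3917 \left(-18005\right)} = 12921 \cdot \frac{1}{20000} - - \frac{1475}{14105117} = \frac{12921}{20000} + \frac{1475}{14105117} = \frac{182281716757}{282102340000} \approx 0.64615$)
$j + G{\left(95,-196 \right)} = \frac{182281716757}{282102340000} + \frac{-244 - 196 - 190}{203 + 95} = \frac{182281716757}{282102340000} + \frac{-244 - 196 - 190}{298} = \frac{182281716757}{282102340000} + \frac{1}{298} \left(-630\right) = \frac{182281716757}{282102340000} - \frac{315}{149} = - \frac{61702261303207}{42033248660000}$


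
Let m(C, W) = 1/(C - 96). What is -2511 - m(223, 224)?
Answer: -318898/127 ≈ -2511.0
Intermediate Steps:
m(C, W) = 1/(-96 + C)
-2511 - m(223, 224) = -2511 - 1/(-96 + 223) = -2511 - 1/127 = -318898/127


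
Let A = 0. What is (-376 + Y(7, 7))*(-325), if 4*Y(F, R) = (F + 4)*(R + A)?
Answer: 463775/4 ≈ 1.1594e+5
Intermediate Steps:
Y(F, R) = R*(4 + F)/4 (Y(F, R) = ((F + 4)*(R + 0))/4 = ((4 + F)*R)/4 = (R*(4 + F))/4 = R*(4 + F)/4)
(-376 + Y(7, 7))*(-325) = (-376 + (1/4)*7*(4 + 7))*(-325) = (-376 + (1/4)*7*11)*(-325) = (-376 + 77/4)*(-325) = -1427/4*(-325) = 463775/4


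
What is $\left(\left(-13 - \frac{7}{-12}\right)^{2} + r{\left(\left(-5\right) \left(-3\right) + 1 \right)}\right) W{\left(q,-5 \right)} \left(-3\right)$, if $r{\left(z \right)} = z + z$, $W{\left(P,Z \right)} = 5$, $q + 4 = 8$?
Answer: $- \frac{134045}{48} \approx -2792.6$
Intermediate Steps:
$q = 4$ ($q = -4 + 8 = 4$)
$r{\left(z \right)} = 2 z$
$\left(\left(-13 - \frac{7}{-12}\right)^{2} + r{\left(\left(-5\right) \left(-3\right) + 1 \right)}\right) W{\left(q,-5 \right)} \left(-3\right) = \left(\left(-13 - \frac{7}{-12}\right)^{2} + 2 \left(\left(-5\right) \left(-3\right) + 1\right)\right) 5 \left(-3\right) = \left(\left(-13 - - \frac{7}{12}\right)^{2} + 2 \left(15 + 1\right)\right) \left(-15\right) = \left(\left(-13 + \frac{7}{12}\right)^{2} + 2 \cdot 16\right) \left(-15\right) = \left(\left(- \frac{149}{12}\right)^{2} + 32\right) \left(-15\right) = \left(\frac{22201}{144} + 32\right) \left(-15\right) = \frac{26809}{144} \left(-15\right) = - \frac{134045}{48}$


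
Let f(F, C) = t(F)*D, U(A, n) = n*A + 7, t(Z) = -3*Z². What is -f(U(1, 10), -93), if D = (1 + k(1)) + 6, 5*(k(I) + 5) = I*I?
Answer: 9537/5 ≈ 1907.4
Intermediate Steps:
k(I) = -5 + I²/5 (k(I) = -5 + (I*I)/5 = -5 + I²/5)
D = 11/5 (D = (1 + (-5 + (⅕)*1²)) + 6 = (1 + (-5 + (⅕)*1)) + 6 = (1 + (-5 + ⅕)) + 6 = (1 - 24/5) + 6 = -19/5 + 6 = 11/5 ≈ 2.2000)
U(A, n) = 7 + A*n (U(A, n) = A*n + 7 = 7 + A*n)
f(F, C) = -33*F²/5 (f(F, C) = -3*F²*(11/5) = -33*F²/5)
-f(U(1, 10), -93) = -(-33)*(7 + 1*10)²/5 = -(-33)*(7 + 10)²/5 = -(-33)*17²/5 = -(-33)*289/5 = -1*(-9537/5) = 9537/5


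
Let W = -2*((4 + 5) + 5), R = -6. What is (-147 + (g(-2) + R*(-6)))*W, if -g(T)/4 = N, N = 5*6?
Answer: 6468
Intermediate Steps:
N = 30
g(T) = -120 (g(T) = -4*30 = -120)
W = -28 (W = -2*(9 + 5) = -2*14 = -28)
(-147 + (g(-2) + R*(-6)))*W = (-147 + (-120 - 6*(-6)))*(-28) = (-147 + (-120 + 36))*(-28) = (-147 - 84)*(-28) = -231*(-28) = 6468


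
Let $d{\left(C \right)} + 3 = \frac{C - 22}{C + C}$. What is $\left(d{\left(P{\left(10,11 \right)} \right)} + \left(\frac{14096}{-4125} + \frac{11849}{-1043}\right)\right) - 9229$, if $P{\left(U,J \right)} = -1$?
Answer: $- \frac{79467255881}{8604750} \approx -9235.3$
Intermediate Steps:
$d{\left(C \right)} = -3 + \frac{-22 + C}{2 C}$ ($d{\left(C \right)} = -3 + \frac{C - 22}{C + C} = -3 + \frac{-22 + C}{2 C}$)
$\left(d{\left(P{\left(10,11 \right)} \right)} + \left(\frac{14096}{-4125} + \frac{11849}{-1043}\right)\right) - 9229 = \left(\left(- \frac{5}{2} - \frac{11}{-1}\right) + \left(\frac{14096}{-4125} + \frac{11849}{-1043}\right)\right) - 9229 = \left(\left(- \frac{5}{2} - -11\right) + \left(14096 \left(- \frac{1}{4125}\right) + 11849 \left(- \frac{1}{1043}\right)\right)\right) - 9229 = \left(\left(- \frac{5}{2} + 11\right) - \frac{63579253}{4302375}\right) - 9229 = \left(\frac{17}{2} - \frac{63579253}{4302375}\right) - 9229 = - \frac{54018131}{8604750} - 9229 = - \frac{79467255881}{8604750}$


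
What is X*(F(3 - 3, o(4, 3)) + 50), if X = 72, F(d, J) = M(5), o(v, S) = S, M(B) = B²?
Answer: 5400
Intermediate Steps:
F(d, J) = 25 (F(d, J) = 5² = 25)
X*(F(3 - 3, o(4, 3)) + 50) = 72*(25 + 50) = 72*75 = 5400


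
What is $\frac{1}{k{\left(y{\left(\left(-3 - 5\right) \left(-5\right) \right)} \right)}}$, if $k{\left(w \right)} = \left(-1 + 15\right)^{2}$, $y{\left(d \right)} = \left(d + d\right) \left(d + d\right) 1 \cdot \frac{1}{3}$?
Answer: $\frac{1}{196} \approx 0.005102$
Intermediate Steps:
$y{\left(d \right)} = \frac{4 d^{2}}{3}$ ($y{\left(d \right)} = 2 d 2 d 1 \cdot \frac{1}{3} = 4 d^{2} \cdot \frac{1}{3} = \frac{4 d^{2}}{3}$)
$k{\left(w \right)} = 196$ ($k{\left(w \right)} = 14^{2} = 196$)
$\frac{1}{k{\left(y{\left(\left(-3 - 5\right) \left(-5\right) \right)} \right)}} = \frac{1}{196}$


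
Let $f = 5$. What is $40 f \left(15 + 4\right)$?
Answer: $3800$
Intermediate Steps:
$40 f \left(15 + 4\right) = 40 \cdot 5 \left(15 + 4\right) = 40 \cdot 5 \cdot 19 = 40 \cdot 95 = 3800$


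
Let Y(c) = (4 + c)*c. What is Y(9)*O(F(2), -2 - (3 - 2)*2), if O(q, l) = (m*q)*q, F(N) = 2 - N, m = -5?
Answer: 0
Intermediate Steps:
Y(c) = c*(4 + c)
O(q, l) = -5*q² (O(q, l) = (-5*q)*q = -5*q²)
Y(9)*O(F(2), -2 - (3 - 2)*2) = (9*(4 + 9))*(-5*(2 - 1*2)²) = (9*13)*(-5*(2 - 2)²) = 117*(-5*0²) = 117*(-5*0) = 117*0 = 0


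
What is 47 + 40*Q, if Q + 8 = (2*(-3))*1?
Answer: -513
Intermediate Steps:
Q = -14 (Q = -8 + (2*(-3))*1 = -8 - 6*1 = -8 - 6 = -14)
47 + 40*Q = 47 + 40*(-14) = 47 - 560 = -513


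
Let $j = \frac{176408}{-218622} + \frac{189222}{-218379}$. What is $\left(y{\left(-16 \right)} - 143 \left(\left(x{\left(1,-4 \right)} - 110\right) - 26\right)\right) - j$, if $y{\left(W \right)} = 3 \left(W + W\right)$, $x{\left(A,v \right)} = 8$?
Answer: $\frac{144895748259370}{7957075623} \approx 18210.0$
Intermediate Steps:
$j = - \frac{13315315786}{7957075623}$ ($j = 176408 \left(- \frac{1}{218622}\right) + 189222 \left(- \frac{1}{218379}\right) = - \frac{88204}{109311} - \frac{63074}{72793} = - \frac{13315315786}{7957075623} \approx -1.6734$)
$y{\left(W \right)} = 6 W$ ($y{\left(W \right)} = 3 \cdot 2 W = 6 W$)
$\left(y{\left(-16 \right)} - 143 \left(\left(x{\left(1,-4 \right)} - 110\right) - 26\right)\right) - j = \left(6 \left(-16\right) - 143 \left(\left(8 - 110\right) - 26\right)\right) - - \frac{13315315786}{7957075623} = \left(-96 - 143 \left(-102 - 26\right)\right) + \frac{13315315786}{7957075623} = \left(-96 - -18304\right) + \frac{13315315786}{7957075623} = \left(-96 + 18304\right) + \frac{13315315786}{7957075623} = 18208 + \frac{13315315786}{7957075623} = \frac{144895748259370}{7957075623}$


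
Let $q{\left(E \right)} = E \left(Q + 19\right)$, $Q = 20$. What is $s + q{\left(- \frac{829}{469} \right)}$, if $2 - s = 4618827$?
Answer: $- \frac{2166261256}{469} \approx -4.6189 \cdot 10^{6}$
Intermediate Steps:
$q{\left(E \right)} = 39 E$ ($q{\left(E \right)} = E \left(20 + 19\right) = E 39 = 39 E$)
$s = -4618825$ ($s = 2 - 4618827 = -4618825$)
$s + q{\left(- \frac{829}{469} \right)} = -4618825 + 39 \left(- \frac{829}{469}\right) = -4618825 - \frac{32331}{469} = - \frac{2166261256}{469}$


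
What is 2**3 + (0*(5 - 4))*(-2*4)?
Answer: 8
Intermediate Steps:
2**3 + (0*(5 - 4))*(-2*4) = 8 + (0*1)*(-8) = 8 + 0*(-8) = 8 + 0 = 8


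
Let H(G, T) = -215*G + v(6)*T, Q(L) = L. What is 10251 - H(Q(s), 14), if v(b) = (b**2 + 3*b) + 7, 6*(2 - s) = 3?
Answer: 19439/2 ≈ 9719.5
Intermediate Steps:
s = 3/2 (s = 2 - 1/6*3 = 2 - 1/2 = 3/2 ≈ 1.5000)
v(b) = 7 + b**2 + 3*b
H(G, T) = -215*G + 61*T (H(G, T) = -215*G + (7 + 6**2 + 3*6)*T = -215*G + (7 + 36 + 18)*T = -215*G + 61*T)
10251 - H(Q(s), 14) = 10251 - (-215*3/2 + 61*14) = 10251 - (-645/2 + 854) = 10251 - 1*1063/2 = 10251 - 1063/2 = 19439/2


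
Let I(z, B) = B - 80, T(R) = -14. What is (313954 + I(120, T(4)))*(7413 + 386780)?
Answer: 123721414980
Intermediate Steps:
I(z, B) = -80 + B
(313954 + I(120, T(4)))*(7413 + 386780) = (313954 + (-80 - 14))*(7413 + 386780) = (313954 - 94)*394193 = 313860*394193 = 123721414980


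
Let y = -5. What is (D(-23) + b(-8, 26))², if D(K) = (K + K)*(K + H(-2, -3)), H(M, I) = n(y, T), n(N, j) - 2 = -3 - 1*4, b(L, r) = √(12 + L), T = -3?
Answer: 1664100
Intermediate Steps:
n(N, j) = -5 (n(N, j) = 2 + (-3 - 1*4) = 2 + (-3 - 4) = 2 - 7 = -5)
H(M, I) = -5
D(K) = 2*K*(-5 + K) (D(K) = (K + K)*(K - 5) = (2*K)*(-5 + K) = 2*K*(-5 + K))
(D(-23) + b(-8, 26))² = (2*(-23)*(-5 - 23) + √(12 - 8))² = (2*(-23)*(-28) + √4)² = (1288 + 2)² = 1290² = 1664100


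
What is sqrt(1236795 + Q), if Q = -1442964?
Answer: I*sqrt(206169) ≈ 454.06*I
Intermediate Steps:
sqrt(1236795 + Q) = sqrt(1236795 - 1442964) = sqrt(-206169) = I*sqrt(206169)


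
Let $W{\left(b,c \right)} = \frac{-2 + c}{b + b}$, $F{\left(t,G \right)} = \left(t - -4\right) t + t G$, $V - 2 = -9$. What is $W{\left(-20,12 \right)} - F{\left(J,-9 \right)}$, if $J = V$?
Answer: $- \frac{337}{4} \approx -84.25$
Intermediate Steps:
$V = -7$ ($V = 2 - 9 = -7$)
$J = -7$
$F{\left(t,G \right)} = G t + t \left(4 + t\right)$ ($F{\left(t,G \right)} = \left(t + 4\right) t + G t = \left(4 + t\right) t + G t = t \left(4 + t\right) + G t = G t + t \left(4 + t\right)$)
$W{\left(b,c \right)} = \frac{-2 + c}{2 b}$
$W{\left(-20,12 \right)} - F{\left(J,-9 \right)} = \frac{-2 + 12}{2 \left(-20\right)} - - 7 \left(4 - 9 - 7\right) = \frac{1}{2} \left(- \frac{1}{20}\right) 10 - \left(-7\right) \left(-12\right) = - \frac{1}{4} - 84 = - \frac{337}{4}$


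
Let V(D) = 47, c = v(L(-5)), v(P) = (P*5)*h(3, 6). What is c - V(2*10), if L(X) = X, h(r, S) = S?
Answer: -197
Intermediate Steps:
v(P) = 30*P (v(P) = (P*5)*6 = (5*P)*6 = 30*P)
c = -150 (c = 30*(-5) = -150)
c - V(2*10) = -150 - 1*47 = -150 - 47 = -197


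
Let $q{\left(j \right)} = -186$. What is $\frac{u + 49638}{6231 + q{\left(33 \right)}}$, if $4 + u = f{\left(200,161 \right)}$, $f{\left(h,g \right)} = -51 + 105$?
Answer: $\frac{49688}{6045} \approx 8.2197$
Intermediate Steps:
$f{\left(h,g \right)} = 54$
$u = 50$ ($u = -4 + 54 = 50$)
$\frac{u + 49638}{6231 + q{\left(33 \right)}} = \frac{50 + 49638}{6231 - 186} = \frac{49688}{6045}$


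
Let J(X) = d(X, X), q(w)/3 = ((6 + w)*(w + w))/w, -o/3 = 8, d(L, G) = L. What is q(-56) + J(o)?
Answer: -324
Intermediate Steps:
o = -24 (o = -3*8 = -24)
q(w) = 36 + 6*w (q(w) = 3*(((6 + w)*(w + w))/w) = 3*(((6 + w)*(2*w))/w) = 3*((2*w*(6 + w))/w) = 3*(12 + 2*w) = 36 + 6*w)
J(X) = X
q(-56) + J(o) = (36 + 6*(-56)) - 24 = (36 - 336) - 24 = -300 - 24 = -324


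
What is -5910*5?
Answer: -29550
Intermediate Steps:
-5910*5 = -1*29550 = -29550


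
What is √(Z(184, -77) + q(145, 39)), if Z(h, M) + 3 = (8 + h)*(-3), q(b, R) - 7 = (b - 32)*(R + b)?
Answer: 2*√5055 ≈ 142.20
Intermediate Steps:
q(b, R) = 7 + (-32 + b)*(R + b) (q(b, R) = 7 + (b - 32)*(R + b) = 7 + (-32 + b)*(R + b))
Z(h, M) = -27 - 3*h (Z(h, M) = -3 + (8 + h)*(-3) = -3 + (-24 - 3*h) = -27 - 3*h)
√(Z(184, -77) + q(145, 39)) = √((-27 - 3*184) + (7 + 145² - 32*39 - 32*145 + 39*145)) = √((-27 - 552) + (7 + 21025 - 1248 - 4640 + 5655)) = √(-579 + 20799) = √20220 = 2*√5055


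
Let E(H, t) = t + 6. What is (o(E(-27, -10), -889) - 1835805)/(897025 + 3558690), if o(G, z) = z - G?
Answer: -367338/891143 ≈ -0.41221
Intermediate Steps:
E(H, t) = 6 + t
(o(E(-27, -10), -889) - 1835805)/(897025 + 3558690) = ((-889 - (6 - 10)) - 1835805)/(897025 + 3558690) = ((-889 - 1*(-4)) - 1835805)/4455715 = ((-889 + 4) - 1835805)*(1/4455715) = (-885 - 1835805)*(1/4455715) = -1836690*1/4455715 = -367338/891143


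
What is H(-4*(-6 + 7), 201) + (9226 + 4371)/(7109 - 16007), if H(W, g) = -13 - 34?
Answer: -431803/8898 ≈ -48.528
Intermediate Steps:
H(W, g) = -47
H(-4*(-6 + 7), 201) + (9226 + 4371)/(7109 - 16007) = -47 + (9226 + 4371)/(7109 - 16007) = -47 + 13597/(-8898) = -47 + 13597*(-1/8898) = -47 - 13597/8898 = -431803/8898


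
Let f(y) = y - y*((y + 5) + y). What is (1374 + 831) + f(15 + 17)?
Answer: 29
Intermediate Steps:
f(y) = y - y*(5 + 2*y) (f(y) = y - y*((5 + y) + y) = y - y*(5 + 2*y))
(1374 + 831) + f(15 + 17) = (1374 + 831) - 2*(15 + 17)*(2 + (15 + 17)) = 2205 - 2*32*(2 + 32) = 2205 - 2*32*34 = 2205 - 2176 = 29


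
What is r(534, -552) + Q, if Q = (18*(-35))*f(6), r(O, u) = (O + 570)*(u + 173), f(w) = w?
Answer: -422196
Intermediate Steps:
r(O, u) = (173 + u)*(570 + O) (r(O, u) = (570 + O)*(173 + u) = (173 + u)*(570 + O))
Q = -3780 (Q = (18*(-35))*6 = -630*6 = -3780)
r(534, -552) + Q = (98610 + 173*534 + 570*(-552) + 534*(-552)) - 3780 = (98610 + 92382 - 314640 - 294768) - 3780 = -418416 - 3780 = -422196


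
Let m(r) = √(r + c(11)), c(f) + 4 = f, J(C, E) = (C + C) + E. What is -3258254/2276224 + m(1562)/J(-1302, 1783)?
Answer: -1629127/1138112 - √1569/821 ≈ -1.4797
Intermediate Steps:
J(C, E) = E + 2*C (J(C, E) = 2*C + E = E + 2*C)
c(f) = -4 + f
m(r) = √(7 + r) (m(r) = √(r + (-4 + 11)) = √(r + 7) = √(7 + r))
-3258254/2276224 + m(1562)/J(-1302, 1783) = -3258254/2276224 + √(7 + 1562)/(1783 + 2*(-1302)) = -3258254*1/2276224 + √1569/(1783 - 2604) = -1629127/1138112 + √1569/(-821) = -1629127/1138112 + √1569*(-1/821) = -1629127/1138112 - √1569/821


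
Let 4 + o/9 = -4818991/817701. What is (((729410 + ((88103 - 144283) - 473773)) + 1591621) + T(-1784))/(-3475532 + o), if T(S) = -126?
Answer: -488154413784/947339600029 ≈ -0.51529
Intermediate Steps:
o = -24269385/272567 (o = -36 + 9*(-4818991/817701) = -36 - 14456973/272567 = -24269385/272567 ≈ -89.040)
(((729410 + ((88103 - 144283) - 473773)) + 1591621) + T(-1784))/(-3475532 + o) = (((729410 + ((88103 - 144283) - 473773)) + 1591621) - 126)/(-3475532 - 24269385/272567) = (((729410 + (-56180 - 473773)) + 1591621) - 126)/(-947339600029/272567) = (((729410 - 529953) + 1591621) - 126)*(-272567/947339600029) = ((199457 + 1591621) - 126)*(-272567/947339600029) = (1791078 - 126)*(-272567/947339600029) = 1790952*(-272567/947339600029) = -488154413784/947339600029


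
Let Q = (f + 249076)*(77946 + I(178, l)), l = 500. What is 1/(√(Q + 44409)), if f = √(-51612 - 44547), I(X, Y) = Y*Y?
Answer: (81683522305 + 327946*I*√96159)^(-½) ≈ 3.4989e-6 - 2.18e-9*I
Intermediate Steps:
I(X, Y) = Y²
f = I*√96159 (f = √(-96159) = I*√96159 ≈ 310.1*I)
Q = 81683477896 + 327946*I*√96159 (Q = (I*√96159 + 249076)*(77946 + 500²) = (249076 + I*√96159)*(77946 + 250000) = (249076 + I*√96159)*327946 = 81683477896 + 327946*I*√96159 ≈ 8.1683e+10 + 1.0169e+8*I)
1/(√(Q + 44409)) = 1/(√((81683477896 + 327946*I*√96159) + 44409)) = 1/(√(81683522305 + 327946*I*√96159)) = (81683522305 + 327946*I*√96159)^(-½)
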